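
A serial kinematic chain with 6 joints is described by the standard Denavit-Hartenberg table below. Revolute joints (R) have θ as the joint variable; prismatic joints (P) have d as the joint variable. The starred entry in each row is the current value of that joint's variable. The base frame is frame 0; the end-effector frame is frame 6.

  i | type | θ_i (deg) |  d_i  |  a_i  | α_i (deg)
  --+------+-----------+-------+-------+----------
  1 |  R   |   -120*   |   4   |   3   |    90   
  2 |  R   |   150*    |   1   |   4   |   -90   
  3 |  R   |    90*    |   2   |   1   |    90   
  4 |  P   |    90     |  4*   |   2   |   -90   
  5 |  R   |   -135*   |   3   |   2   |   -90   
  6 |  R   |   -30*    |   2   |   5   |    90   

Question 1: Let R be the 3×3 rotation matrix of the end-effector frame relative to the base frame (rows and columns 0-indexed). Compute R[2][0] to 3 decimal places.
0.837

End-effector x-axis (col 0 of R) = (-0.3209,0.4441,0.8365)
R[2][0] = 0.8365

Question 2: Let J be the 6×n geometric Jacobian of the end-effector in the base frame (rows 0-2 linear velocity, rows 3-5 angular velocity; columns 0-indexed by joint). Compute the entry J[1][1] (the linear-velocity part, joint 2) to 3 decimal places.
5.311

axis z_1 = (-0.8660,0.5000,0.0000); lever o_n−o_1 = (1.4861,13.5739,6.1327)
cross product → J_v[:, 1] = (3.0663,5.3111,-12.4984)
J_ω[:, 1] = z_1
entry J[1][1] = 5.3111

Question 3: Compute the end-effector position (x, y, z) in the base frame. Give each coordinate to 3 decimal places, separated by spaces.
-0.014 10.976 10.133

after link 1: o_1 = (-1.5000, -2.5981, 4.0000)
after link 2: o_2 = (-0.6340, 0.9019, 6.0000)
after link 3: o_3 = (0.7321, 1.2679, 4.2679)
after link 4: o_4 = (2.9641, 5.1340, 4.5359)
after link 5: o_5 = (0.6248, 7.0823, 6.4678)
after link 6: o_6 = (-0.0139, 10.9759, 10.1327)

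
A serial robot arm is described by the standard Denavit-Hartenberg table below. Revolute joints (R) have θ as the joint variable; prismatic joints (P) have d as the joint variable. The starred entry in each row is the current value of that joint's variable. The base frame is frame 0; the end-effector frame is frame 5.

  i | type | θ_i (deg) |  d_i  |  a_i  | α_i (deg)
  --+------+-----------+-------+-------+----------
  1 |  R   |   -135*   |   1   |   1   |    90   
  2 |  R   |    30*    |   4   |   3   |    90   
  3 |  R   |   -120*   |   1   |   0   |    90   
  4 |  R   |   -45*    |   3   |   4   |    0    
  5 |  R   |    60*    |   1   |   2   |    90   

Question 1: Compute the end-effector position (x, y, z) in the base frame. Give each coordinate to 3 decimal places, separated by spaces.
0.170 2.826 0.713

after link 1: o_1 = (-0.7071, -0.7071, 1.0000)
after link 2: o_2 = (-5.3727, 0.2842, 2.5000)
after link 3: o_3 = (-5.7262, -0.0694, 1.6340)
after link 4: o_4 = (-1.5978, 2.7163, 2.0773)
after link 5: o_5 = (0.1705, 2.8256, 0.7131)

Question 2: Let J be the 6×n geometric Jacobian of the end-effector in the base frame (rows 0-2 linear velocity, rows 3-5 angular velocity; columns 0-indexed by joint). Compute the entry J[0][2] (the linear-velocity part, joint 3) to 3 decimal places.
axis z_2 = (-0.3536,-0.3536,-0.8660); lever o_n−o_2 = (5.5431,2.5414,-1.7869)
cross product → J_v[:, 2] = (2.8327,-5.4323,1.0613)
J_ω[:, 2] = z_2
entry J[0][2] = 2.8327

2.833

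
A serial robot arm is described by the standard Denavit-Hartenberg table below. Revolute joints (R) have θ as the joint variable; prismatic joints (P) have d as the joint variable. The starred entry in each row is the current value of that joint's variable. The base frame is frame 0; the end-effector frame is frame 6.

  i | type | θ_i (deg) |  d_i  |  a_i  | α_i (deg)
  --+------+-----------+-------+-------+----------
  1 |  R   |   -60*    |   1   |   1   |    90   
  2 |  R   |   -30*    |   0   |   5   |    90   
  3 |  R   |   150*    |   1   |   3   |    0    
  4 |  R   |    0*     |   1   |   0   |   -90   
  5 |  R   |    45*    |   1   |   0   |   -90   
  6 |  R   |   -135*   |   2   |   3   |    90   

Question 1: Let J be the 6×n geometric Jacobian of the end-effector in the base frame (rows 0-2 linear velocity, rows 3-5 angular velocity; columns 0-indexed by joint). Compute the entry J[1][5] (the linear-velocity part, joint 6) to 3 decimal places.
1.664

axis z_5 = (0.7481,-0.5887,0.3062); lever o_n−o_5 = (3.4650,0.5869,-0.8059)
cross product → J_v[:, 5] = (0.2947,1.6638,2.4789)
J_ω[:, 5] = z_5
entry J[1][5] = 1.6638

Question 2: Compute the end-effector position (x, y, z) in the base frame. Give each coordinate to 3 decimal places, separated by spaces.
3.740 -1.157 -2.489

after link 1: o_1 = (0.5000, -0.8660, 1.0000)
after link 2: o_2 = (2.6651, -4.6160, -1.5000)
after link 3: o_3 = (-0.0090, -2.9845, -1.0670)
after link 4: o_4 = (-0.2590, -2.5514, -1.9330)
after link 5: o_5 = (0.2745, -1.7434, -1.6830)
after link 6: o_6 = (3.7395, -1.1565, -2.4889)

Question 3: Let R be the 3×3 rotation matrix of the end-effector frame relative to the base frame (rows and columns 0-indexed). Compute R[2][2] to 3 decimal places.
-0.826

End-effector z-axis (col 2 of R) = (-0.0982,-0.5546,-0.8263)
R[2][2] = -0.8263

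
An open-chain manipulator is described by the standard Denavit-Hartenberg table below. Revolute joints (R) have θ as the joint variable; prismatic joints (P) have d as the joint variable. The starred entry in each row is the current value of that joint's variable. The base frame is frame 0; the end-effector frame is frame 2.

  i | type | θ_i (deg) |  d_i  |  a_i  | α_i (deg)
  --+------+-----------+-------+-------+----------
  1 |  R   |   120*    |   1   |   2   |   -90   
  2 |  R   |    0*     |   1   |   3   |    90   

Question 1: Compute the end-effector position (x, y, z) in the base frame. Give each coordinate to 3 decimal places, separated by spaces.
-3.366 3.830 1.000

after link 1: o_1 = (-1.0000, 1.7321, 1.0000)
after link 2: o_2 = (-3.3660, 3.8301, 1.0000)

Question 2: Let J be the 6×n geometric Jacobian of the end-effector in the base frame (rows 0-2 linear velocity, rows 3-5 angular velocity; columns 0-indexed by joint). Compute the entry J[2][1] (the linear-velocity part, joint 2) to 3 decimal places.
-3.000

axis z_1 = (-0.8660,-0.5000,0.0000); lever o_n−o_1 = (-2.3660,2.0981,0.0000)
cross product → J_v[:, 1] = (-0.0000,-0.0000,-3.0000)
J_ω[:, 1] = z_1
entry J[2][1] = -3.0000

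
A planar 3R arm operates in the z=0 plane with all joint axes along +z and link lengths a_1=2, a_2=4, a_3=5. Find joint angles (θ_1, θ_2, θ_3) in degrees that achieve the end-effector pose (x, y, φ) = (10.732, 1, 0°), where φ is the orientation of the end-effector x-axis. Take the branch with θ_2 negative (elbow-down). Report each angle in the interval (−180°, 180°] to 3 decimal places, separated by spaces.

30.003 -30.004 0.001

wrist centre = target − a_3·(cos φ, sin φ) = (5.7320, 1.0000)
cos θ_2 = (33.8558−2²−4²)/(2·2·4) = 0.8660; θ_2 = -30.0042° (elbow-down)
β = atan2(1.0000,5.7320) = 9.8962°; ψ = atan2(-2.0003,5.4640) = -20.1067°
θ_1 = β − ψ = 30.0029°
θ_3 = φ − θ_1 − θ_2 = 0.0013° (wrapped to (-180°,180°])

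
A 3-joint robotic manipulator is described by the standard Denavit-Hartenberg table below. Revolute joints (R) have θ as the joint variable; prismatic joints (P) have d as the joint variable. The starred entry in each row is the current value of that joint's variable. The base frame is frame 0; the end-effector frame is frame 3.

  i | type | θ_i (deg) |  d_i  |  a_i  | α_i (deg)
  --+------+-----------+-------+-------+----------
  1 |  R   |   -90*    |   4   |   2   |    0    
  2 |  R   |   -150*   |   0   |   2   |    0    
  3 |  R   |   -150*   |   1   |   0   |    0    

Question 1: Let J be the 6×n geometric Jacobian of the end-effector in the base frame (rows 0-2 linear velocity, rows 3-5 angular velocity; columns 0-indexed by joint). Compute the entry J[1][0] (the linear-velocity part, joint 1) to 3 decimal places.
axis z_0 = ẑ; lever o_n−o_0 = (-1.0000,-0.2679,5.0000)
cross product → J_v[:, 0] = (0.2679,-1.0000,0.0000)
J_ω[:, 0] = z_0
entry J[1][0] = -1.0000

-1.000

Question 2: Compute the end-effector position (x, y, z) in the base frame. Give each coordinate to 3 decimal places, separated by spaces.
after link 1: o_1 = (0.0000, -2.0000, 4.0000)
after link 2: o_2 = (-1.0000, -0.2679, 4.0000)
after link 3: o_3 = (-1.0000, -0.2679, 5.0000)

-1.000 -0.268 5.000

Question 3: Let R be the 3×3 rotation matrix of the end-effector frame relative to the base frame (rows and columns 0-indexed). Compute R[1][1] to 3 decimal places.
0.866

End-effector y-axis (col 1 of R) = (0.5000,0.8660,0.0000)
R[1][1] = 0.8660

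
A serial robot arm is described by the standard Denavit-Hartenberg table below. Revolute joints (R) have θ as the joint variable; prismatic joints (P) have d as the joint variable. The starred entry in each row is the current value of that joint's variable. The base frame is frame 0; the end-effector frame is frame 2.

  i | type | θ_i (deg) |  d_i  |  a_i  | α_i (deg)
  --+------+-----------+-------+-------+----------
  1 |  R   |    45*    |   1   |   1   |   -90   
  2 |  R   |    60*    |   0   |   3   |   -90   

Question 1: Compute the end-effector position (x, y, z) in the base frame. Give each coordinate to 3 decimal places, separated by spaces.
after link 1: o_1 = (0.7071, 0.7071, 1.0000)
after link 2: o_2 = (1.7678, 1.7678, -1.5981)

1.768 1.768 -1.598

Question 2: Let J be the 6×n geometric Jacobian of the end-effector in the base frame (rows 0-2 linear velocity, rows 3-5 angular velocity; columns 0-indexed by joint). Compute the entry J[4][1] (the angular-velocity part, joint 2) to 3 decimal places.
axis z_1 = (-0.7071,0.7071,0.0000); lever o_n−o_1 = (1.0607,1.0607,-2.5981)
cross product → J_v[:, 1] = (-1.8371,-1.8371,-1.5000)
J_ω[:, 1] = z_1
entry J[4][1] = 0.7071

0.707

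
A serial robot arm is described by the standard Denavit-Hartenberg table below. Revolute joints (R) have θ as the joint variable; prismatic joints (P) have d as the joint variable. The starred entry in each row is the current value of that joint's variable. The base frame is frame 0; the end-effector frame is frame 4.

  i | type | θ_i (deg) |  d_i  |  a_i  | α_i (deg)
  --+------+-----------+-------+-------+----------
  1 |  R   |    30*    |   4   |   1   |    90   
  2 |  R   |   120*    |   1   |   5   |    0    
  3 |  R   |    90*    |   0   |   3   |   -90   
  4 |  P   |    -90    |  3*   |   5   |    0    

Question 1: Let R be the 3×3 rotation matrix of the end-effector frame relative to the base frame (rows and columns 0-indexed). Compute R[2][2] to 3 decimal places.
-0.866

End-effector z-axis (col 2 of R) = (0.4330,0.2500,-0.8660)
R[2][2] = -0.8660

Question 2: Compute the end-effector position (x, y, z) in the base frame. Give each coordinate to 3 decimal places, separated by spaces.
after link 1: o_1 = (0.8660, 0.5000, 4.0000)
after link 2: o_2 = (-0.7990, -1.6160, 8.3301)
after link 3: o_3 = (-3.0490, -2.9151, 6.8301)
after link 4: o_4 = (0.7500, -6.4952, 4.2321)

0.750 -6.495 4.232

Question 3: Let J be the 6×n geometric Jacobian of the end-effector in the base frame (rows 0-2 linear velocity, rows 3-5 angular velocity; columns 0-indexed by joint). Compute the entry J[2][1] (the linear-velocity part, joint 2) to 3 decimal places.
-3.598

axis z_1 = (0.5000,-0.8660,0.0000); lever o_n−o_1 = (-0.1160,-6.9952,0.2321)
cross product → J_v[:, 1] = (-0.2010,-0.1160,-3.5981)
J_ω[:, 1] = z_1
entry J[2][1] = -3.5981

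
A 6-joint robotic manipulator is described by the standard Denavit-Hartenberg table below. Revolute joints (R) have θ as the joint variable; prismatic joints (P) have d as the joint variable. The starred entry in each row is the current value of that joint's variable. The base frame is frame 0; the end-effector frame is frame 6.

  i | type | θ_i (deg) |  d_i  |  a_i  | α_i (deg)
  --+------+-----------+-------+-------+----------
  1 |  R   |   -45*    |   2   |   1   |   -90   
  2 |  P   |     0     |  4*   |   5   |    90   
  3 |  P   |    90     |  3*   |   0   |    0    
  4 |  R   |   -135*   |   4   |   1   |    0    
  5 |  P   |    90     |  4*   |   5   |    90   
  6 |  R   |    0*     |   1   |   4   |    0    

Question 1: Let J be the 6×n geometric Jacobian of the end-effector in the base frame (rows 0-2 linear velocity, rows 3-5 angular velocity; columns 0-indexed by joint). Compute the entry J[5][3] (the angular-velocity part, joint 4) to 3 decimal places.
1.000

axis z_3 = (0.0000,0.0000,1.0000); lever o_n−o_3 = (9.0000,-2.0000,8.0000)
cross product → J_v[:, 3] = (2.0000,9.0000,-0.0000)
J_ω[:, 3] = z_3
entry J[5][3] = 1.0000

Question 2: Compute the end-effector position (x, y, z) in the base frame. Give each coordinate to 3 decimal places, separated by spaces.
after link 1: o_1 = (0.7071, -0.7071, 2.0000)
after link 2: o_2 = (7.0711, -1.4142, 2.0000)
after link 3: o_3 = (7.0711, -1.4142, 5.0000)
after link 4: o_4 = (7.0711, -2.4142, 9.0000)
after link 5: o_5 = (12.0711, -2.4142, 13.0000)
after link 6: o_6 = (16.0711, -3.4142, 13.0000)

16.071 -3.414 13.000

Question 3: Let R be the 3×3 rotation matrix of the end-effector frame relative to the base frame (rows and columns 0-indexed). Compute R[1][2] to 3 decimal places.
-1.000

End-effector z-axis (col 2 of R) = (0.0000,-1.0000,0.0000)
R[1][2] = -1.0000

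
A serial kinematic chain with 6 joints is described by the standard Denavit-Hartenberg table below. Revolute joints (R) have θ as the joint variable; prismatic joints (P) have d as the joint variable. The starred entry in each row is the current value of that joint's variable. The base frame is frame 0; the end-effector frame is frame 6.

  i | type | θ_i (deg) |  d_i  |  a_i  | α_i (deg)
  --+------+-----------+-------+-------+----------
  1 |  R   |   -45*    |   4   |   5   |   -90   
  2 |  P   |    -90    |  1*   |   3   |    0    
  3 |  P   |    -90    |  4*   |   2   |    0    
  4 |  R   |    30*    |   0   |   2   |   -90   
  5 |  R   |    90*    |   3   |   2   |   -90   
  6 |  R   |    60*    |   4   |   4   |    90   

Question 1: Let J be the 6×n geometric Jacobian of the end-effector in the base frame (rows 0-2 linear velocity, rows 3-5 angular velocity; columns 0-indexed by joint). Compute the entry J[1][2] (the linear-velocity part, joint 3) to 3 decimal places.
prismatic axis z_2 = (0.7071,0.7071,0.0000)
J_v[:, 2] = z_2; J_ω[:, 2] = (0,0,0)
entry J[1][2] = 0.7071

0.707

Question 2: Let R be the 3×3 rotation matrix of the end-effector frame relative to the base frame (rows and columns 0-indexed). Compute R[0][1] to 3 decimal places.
End-effector y-axis (col 1 of R) = (0.6124,-0.6124,-0.5000)
R[0][1] = 0.6124

0.612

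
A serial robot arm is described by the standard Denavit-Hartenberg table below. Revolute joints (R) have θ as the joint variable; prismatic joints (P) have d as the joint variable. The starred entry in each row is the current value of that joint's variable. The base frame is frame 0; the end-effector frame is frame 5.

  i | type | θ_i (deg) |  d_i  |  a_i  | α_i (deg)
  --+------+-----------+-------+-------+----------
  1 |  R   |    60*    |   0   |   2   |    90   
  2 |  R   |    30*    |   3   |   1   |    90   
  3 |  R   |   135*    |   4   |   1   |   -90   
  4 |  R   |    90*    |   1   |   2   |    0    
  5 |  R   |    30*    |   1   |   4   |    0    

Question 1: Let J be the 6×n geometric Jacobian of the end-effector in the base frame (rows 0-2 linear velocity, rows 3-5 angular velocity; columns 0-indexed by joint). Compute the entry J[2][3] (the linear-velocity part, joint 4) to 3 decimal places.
0.200

axis z_3 = (-0.9186,-0.1768,-0.3536); lever o_n−o_3 = (-3.8155,-0.9518,4.7321)
cross product → J_v[:, 3] = (-1.1730,5.6957,0.1998)
J_ω[:, 3] = z_3
entry J[2][3] = 0.1998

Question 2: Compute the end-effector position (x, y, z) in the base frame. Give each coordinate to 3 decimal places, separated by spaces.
1.522 0.878 1.414

after link 1: o_1 = (1.0000, 1.7321, 0.0000)
after link 2: o_2 = (4.0311, 0.9821, 0.5000)
after link 3: o_3 = (5.3373, 1.8302, -3.3177)
after link 4: o_4 = (3.9187, 0.7874, -1.9392)
after link 5: o_5 = (1.5218, 0.8784, 1.4144)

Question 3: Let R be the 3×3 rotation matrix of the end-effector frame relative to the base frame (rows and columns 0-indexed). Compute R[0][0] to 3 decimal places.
-0.370

End-effector x-axis (col 0 of R) = (-0.3696,0.0669,0.9268)
R[0][0] = -0.3696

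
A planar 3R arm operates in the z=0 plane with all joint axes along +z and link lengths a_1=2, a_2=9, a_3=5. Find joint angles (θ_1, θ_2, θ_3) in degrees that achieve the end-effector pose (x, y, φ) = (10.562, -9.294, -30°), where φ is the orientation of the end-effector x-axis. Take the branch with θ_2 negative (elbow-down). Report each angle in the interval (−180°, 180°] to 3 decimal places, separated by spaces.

30.008 -90.008 30.000

wrist centre = target − a_3·(cos φ, sin φ) = (6.2319, -6.7940)
cos θ_2 = (84.9947−2²−9²)/(2·2·9) = -0.0001; θ_2 = -90.0085° (elbow-down)
β = atan2(-6.7940,6.2319) = -47.4710°; ψ = atan2(-9.0000,1.9987) = -77.4793°
θ_1 = β − ψ = 30.0082°
θ_3 = φ − θ_1 − θ_2 = 30.0003° (wrapped to (-180°,180°])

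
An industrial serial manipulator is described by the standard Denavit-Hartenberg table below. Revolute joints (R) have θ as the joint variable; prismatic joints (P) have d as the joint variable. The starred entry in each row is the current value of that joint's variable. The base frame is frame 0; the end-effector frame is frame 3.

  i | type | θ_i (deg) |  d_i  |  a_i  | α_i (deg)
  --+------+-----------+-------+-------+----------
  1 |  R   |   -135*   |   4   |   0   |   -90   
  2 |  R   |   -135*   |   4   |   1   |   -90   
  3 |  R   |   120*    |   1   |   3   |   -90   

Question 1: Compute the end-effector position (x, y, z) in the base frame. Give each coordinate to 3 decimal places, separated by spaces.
0.241 -1.741 4.354

after link 1: o_1 = (0.0000, 0.0000, 4.0000)
after link 2: o_2 = (3.3284, -2.3284, 4.7071)
after link 3: o_3 = (0.2413, -1.7413, 4.3536)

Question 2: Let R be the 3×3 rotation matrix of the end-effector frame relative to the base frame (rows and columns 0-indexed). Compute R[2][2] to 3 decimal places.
-0.612

End-effector z-axis (col 2 of R) = (-0.0795,-0.7866,-0.6124)
R[2][2] = -0.6124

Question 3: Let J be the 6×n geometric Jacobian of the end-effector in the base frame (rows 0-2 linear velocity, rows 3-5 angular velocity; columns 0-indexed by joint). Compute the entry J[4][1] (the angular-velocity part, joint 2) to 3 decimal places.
axis z_1 = (0.7071,-0.7071,0.0000); lever o_n−o_1 = (0.2413,-1.7413,0.3536)
cross product → J_v[:, 1] = (-0.2500,-0.2500,-1.0607)
J_ω[:, 1] = z_1
entry J[4][1] = -0.7071

-0.707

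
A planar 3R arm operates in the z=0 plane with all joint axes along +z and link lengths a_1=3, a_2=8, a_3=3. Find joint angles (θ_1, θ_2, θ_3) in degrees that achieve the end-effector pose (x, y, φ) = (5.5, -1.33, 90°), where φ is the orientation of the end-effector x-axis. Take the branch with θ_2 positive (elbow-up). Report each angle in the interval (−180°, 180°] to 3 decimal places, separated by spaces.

-136.427 120.002 106.426

wrist centre = target − a_3·(cos φ, sin φ) = (5.5000, -4.3300)
cos θ_2 = (48.9989−3²−8²)/(2·3·8) = -0.5000; θ_2 = 120.0015° (elbow-up)
β = atan2(-4.3300,5.5000) = -38.2124°; ψ = atan2(6.9281,-1.0002) = 98.2148°
θ_1 = β − ψ = -136.4272°
θ_3 = φ − θ_1 − θ_2 = 106.4257° (wrapped to (-180°,180°])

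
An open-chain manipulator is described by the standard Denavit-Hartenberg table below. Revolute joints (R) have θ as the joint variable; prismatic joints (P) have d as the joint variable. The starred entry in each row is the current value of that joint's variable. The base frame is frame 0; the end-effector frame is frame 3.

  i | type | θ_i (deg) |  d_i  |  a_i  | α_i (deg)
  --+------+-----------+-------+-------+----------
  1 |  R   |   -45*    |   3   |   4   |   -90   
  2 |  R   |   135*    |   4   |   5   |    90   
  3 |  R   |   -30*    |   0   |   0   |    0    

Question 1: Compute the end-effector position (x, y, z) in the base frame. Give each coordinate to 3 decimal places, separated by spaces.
3.157 2.500 -0.536

after link 1: o_1 = (2.8284, -2.8284, 3.0000)
after link 2: o_2 = (3.1569, 2.5000, -0.5355)
after link 3: o_3 = (3.1569, 2.5000, -0.5355)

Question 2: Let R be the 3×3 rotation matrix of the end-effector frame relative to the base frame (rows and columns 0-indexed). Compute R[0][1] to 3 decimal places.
End-effector y-axis (col 1 of R) = (0.3624,0.8624,-0.3536)
R[0][1] = 0.3624

0.362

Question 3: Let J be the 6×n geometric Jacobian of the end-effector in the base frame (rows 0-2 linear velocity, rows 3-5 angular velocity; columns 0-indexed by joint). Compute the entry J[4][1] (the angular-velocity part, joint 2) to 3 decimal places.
axis z_1 = (0.7071,0.7071,0.0000); lever o_n−o_1 = (0.3284,5.3284,-3.5355)
cross product → J_v[:, 1] = (-2.5000,2.5000,3.5355)
J_ω[:, 1] = z_1
entry J[4][1] = 0.7071

0.707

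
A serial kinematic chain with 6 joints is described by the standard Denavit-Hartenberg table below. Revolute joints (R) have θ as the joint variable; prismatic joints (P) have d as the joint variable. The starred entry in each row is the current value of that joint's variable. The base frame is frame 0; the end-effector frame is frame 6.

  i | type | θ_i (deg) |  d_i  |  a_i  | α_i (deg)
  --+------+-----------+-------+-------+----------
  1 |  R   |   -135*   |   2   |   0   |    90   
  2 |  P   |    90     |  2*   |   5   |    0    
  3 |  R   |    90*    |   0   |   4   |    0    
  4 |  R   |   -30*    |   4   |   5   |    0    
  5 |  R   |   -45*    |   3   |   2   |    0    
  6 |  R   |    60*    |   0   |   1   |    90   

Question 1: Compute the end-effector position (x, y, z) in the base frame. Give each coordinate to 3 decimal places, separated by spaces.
0.575 13.303 11.691

after link 1: o_1 = (0.0000, 0.0000, 2.0000)
after link 2: o_2 = (-1.4142, 1.4142, 7.0000)
after link 3: o_3 = (1.4142, 4.2426, 7.0000)
after link 4: o_4 = (1.6476, 10.1329, 9.5000)
after link 5: o_5 = (-0.1076, 12.6203, 11.4319)
after link 6: o_6 = (0.5754, 13.3033, 11.6907)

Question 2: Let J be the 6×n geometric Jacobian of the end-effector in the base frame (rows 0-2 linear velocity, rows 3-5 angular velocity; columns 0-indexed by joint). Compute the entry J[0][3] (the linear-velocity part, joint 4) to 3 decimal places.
3.317

axis z_3 = (-0.7071,0.7071,0.0000); lever o_n−o_3 = (-0.8388,9.0606,4.6907)
cross product → J_v[:, 3] = (3.3168,3.3168,-5.8137)
J_ω[:, 3] = z_3
entry J[0][3] = 3.3168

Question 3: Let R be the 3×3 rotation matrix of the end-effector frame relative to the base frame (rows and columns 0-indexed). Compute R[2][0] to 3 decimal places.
0.259

End-effector x-axis (col 0 of R) = (0.6830,0.6830,0.2588)
R[2][0] = 0.2588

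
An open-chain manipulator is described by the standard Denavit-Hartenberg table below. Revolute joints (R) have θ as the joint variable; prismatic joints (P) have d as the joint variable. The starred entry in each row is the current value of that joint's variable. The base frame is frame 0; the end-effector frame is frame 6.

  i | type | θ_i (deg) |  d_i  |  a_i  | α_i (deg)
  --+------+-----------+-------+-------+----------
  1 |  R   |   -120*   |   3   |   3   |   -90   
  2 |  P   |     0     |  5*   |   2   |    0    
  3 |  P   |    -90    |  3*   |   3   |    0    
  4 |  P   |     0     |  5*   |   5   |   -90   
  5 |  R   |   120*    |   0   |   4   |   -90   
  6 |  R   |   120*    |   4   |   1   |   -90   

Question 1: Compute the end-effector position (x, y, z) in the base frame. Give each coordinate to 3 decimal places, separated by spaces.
after link 1: o_1 = (-1.5000, -2.5981, 3.0000)
after link 2: o_2 = (1.8301, -6.8301, 3.0000)
after link 3: o_3 = (4.4282, -8.3301, 6.0000)
after link 4: o_4 = (8.7583, -10.8301, 11.0000)
after link 5: o_5 = (5.7583, -9.0981, 9.0000)
after link 6: o_6 = (8.2984, -9.5646, 5.7859)

8.298 -9.565 5.786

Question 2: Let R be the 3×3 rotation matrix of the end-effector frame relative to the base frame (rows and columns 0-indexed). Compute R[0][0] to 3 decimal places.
End-effector x-axis (col 0 of R) = (0.8080,0.5335,0.2500)
R[0][0] = 0.8080

0.808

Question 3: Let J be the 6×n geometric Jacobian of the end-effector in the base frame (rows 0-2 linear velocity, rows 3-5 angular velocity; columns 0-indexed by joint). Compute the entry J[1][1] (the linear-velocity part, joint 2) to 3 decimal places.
prismatic axis z_1 = (0.8660,-0.5000,0.0000)
J_v[:, 1] = z_1; J_ω[:, 1] = (0,0,0)
entry J[1][1] = -0.5000

-0.500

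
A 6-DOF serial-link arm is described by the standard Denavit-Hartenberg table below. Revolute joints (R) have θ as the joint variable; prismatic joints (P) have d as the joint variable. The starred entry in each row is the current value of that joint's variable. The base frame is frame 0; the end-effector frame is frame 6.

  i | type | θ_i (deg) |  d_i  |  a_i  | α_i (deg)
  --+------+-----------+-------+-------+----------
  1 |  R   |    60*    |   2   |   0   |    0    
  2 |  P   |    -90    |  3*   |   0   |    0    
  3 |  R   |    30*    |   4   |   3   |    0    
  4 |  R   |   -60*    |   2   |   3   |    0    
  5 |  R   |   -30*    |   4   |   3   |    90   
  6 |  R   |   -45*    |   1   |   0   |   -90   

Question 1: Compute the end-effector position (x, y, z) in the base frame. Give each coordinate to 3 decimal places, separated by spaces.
after link 1: o_1 = (0.0000, 0.0000, 2.0000)
after link 2: o_2 = (0.0000, 0.0000, 5.0000)
after link 3: o_3 = (3.0000, -0.0000, 9.0000)
after link 4: o_4 = (4.5000, -2.5981, 11.0000)
after link 5: o_5 = (4.5000, -5.5981, 15.0000)
after link 6: o_6 = (3.5000, -5.5981, 15.0000)

3.500 -5.598 15.000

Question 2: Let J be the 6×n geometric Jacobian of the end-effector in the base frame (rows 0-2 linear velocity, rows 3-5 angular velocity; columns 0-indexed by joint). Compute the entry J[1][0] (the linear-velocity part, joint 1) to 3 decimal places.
3.500

axis z_0 = ẑ; lever o_n−o_0 = (3.5000,-5.5981,15.0000)
cross product → J_v[:, 0] = (5.5981,3.5000,-0.0000)
J_ω[:, 0] = z_0
entry J[1][0] = 3.5000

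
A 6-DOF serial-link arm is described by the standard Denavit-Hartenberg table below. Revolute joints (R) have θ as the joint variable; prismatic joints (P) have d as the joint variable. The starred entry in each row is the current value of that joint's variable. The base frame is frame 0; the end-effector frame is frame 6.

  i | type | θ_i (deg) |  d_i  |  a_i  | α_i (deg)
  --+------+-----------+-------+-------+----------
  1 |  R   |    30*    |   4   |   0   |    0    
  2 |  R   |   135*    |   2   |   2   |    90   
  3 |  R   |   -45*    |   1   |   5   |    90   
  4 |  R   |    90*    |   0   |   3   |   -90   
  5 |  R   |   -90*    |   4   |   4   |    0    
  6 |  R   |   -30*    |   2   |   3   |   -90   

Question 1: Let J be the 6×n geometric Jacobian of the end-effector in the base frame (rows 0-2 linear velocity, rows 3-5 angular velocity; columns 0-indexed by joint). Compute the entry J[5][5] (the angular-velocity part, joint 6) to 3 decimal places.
0.707

axis z_5 = (0.6830,-0.1830,0.7071); lever o_n−o_5 = (2.7523,-2.2904,-0.4229)
cross product → J_v[:, 5] = (1.6970,2.2350,-1.0607)
J_ω[:, 5] = z_5
entry J[5][5] = 0.7071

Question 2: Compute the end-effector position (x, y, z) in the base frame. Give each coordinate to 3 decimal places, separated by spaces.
after link 1: o_1 = (0.0000, 0.0000, 4.0000)
after link 2: o_2 = (-1.9319, 0.5176, 6.0000)
after link 3: o_3 = (-5.0881, 2.3986, 2.4645)
after link 4: o_4 = (-4.3116, 5.2964, 2.4645)
after link 5: o_5 = (1.1525, 3.8323, 2.4645)
after link 6: o_6 = (3.9048, 1.5419, 2.0416)

3.905 1.542 2.042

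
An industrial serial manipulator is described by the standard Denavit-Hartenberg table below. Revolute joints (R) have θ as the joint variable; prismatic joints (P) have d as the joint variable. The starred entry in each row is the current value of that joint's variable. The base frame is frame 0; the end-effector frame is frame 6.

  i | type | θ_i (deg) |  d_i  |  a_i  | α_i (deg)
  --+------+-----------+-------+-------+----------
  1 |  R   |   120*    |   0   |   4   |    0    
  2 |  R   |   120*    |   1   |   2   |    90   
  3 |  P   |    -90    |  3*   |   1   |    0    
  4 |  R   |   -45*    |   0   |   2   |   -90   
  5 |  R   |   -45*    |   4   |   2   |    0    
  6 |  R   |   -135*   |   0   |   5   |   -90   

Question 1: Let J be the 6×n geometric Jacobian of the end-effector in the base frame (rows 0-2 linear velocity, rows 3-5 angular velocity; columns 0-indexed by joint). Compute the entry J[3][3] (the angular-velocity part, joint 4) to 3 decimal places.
axis z_3 = (-0.8660,0.5000,0.0000); lever o_n−o_3 = (-3.1996,-2.7135,-1.7071)
cross product → J_v[:, 3] = (-0.8536,-1.4784,3.9497)
J_ω[:, 3] = z_3
entry J[3][3] = -0.8660

-0.866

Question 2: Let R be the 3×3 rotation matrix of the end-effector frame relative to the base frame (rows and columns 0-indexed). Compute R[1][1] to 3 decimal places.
End-effector y-axis (col 1 of R) = (0.3536,0.6124,0.7071)
R[1][1] = 0.6124

0.612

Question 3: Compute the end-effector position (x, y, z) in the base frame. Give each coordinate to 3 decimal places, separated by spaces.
after link 1: o_1 = (-2.0000, 3.4641, 0.0000)
after link 2: o_2 = (-3.0000, 1.7321, 1.0000)
after link 3: o_3 = (-5.5981, 3.2321, 0.0000)
after link 4: o_4 = (-4.8910, 4.4568, -1.4142)
after link 5: o_5 = (-7.0299, 3.5804, -5.2426)
after link 6: o_6 = (-8.7977, 0.5186, -1.7071)

-8.798 0.519 -1.707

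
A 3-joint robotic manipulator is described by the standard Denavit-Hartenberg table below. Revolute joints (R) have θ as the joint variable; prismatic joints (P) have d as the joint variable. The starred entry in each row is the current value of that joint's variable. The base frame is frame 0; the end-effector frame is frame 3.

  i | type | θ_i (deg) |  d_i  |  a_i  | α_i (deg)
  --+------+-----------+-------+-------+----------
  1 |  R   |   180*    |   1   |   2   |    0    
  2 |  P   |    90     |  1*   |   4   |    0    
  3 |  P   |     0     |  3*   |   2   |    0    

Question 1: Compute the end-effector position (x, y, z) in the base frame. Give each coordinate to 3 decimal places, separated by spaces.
-2.000 -6.000 5.000

after link 1: o_1 = (-2.0000, 0.0000, 1.0000)
after link 2: o_2 = (-2.0000, -4.0000, 2.0000)
after link 3: o_3 = (-2.0000, -6.0000, 5.0000)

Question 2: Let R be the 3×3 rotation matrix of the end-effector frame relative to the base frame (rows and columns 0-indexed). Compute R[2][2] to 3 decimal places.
End-effector z-axis (col 2 of R) = (0.0000,0.0000,1.0000)
R[2][2] = 1.0000

1.000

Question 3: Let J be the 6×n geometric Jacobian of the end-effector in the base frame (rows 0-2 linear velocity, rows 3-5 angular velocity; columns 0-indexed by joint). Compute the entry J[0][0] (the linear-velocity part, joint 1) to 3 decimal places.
6.000

axis z_0 = ẑ; lever o_n−o_0 = (-2.0000,-6.0000,5.0000)
cross product → J_v[:, 0] = (6.0000,-2.0000,0.0000)
J_ω[:, 0] = z_0
entry J[0][0] = 6.0000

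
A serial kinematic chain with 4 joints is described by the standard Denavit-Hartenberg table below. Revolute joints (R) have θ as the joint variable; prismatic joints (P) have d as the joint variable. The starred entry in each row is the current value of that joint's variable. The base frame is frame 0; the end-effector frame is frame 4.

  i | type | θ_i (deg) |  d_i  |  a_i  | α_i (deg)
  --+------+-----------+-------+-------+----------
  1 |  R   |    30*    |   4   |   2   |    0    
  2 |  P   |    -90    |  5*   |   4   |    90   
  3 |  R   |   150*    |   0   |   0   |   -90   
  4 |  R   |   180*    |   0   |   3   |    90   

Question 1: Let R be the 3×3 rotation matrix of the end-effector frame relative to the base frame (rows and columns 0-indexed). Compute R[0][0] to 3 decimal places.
End-effector x-axis (col 0 of R) = (0.4330,-0.7500,-0.5000)
R[0][0] = 0.4330

0.433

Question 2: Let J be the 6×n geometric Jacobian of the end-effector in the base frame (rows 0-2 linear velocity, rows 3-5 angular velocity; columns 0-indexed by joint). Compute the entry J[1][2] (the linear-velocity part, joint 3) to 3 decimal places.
axis z_2 = (-0.8660,-0.5000,0.0000); lever o_n−o_2 = (1.2990,-2.2500,-1.5000)
cross product → J_v[:, 2] = (0.7500,-1.2990,2.5981)
J_ω[:, 2] = z_2
entry J[1][2] = -1.2990

-1.299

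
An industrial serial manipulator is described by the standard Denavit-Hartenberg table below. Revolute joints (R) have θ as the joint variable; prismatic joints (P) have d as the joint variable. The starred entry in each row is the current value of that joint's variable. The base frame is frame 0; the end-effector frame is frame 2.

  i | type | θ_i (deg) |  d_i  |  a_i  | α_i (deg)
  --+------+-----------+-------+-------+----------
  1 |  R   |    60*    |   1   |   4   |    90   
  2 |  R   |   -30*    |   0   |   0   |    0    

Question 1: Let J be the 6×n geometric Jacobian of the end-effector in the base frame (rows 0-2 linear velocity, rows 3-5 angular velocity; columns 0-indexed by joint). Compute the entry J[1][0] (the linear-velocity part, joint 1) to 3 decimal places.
axis z_0 = ẑ; lever o_n−o_0 = (2.0000,3.4641,1.0000)
cross product → J_v[:, 0] = (-3.4641,2.0000,0.0000)
J_ω[:, 0] = z_0
entry J[1][0] = 2.0000

2.000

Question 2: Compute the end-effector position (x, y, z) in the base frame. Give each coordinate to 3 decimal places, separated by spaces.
after link 1: o_1 = (2.0000, 3.4641, 1.0000)
after link 2: o_2 = (2.0000, 3.4641, 1.0000)

2.000 3.464 1.000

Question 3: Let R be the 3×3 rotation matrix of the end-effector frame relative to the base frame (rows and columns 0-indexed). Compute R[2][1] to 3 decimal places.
0.866

End-effector y-axis (col 1 of R) = (0.2500,0.4330,0.8660)
R[2][1] = 0.8660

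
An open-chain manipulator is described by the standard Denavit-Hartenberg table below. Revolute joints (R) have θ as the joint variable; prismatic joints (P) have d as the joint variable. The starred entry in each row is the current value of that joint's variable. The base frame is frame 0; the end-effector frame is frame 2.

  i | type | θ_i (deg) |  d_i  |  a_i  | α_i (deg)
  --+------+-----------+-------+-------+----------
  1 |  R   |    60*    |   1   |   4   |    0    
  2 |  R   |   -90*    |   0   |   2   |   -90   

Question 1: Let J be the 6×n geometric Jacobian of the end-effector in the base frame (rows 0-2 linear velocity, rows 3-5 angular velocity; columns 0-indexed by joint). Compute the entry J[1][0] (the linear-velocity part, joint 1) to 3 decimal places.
axis z_0 = ẑ; lever o_n−o_0 = (3.7321,2.4641,1.0000)
cross product → J_v[:, 0] = (-2.4641,3.7321,0.0000)
J_ω[:, 0] = z_0
entry J[1][0] = 3.7321

3.732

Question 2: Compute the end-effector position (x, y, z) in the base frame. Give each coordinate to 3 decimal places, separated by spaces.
3.732 2.464 1.000

after link 1: o_1 = (2.0000, 3.4641, 1.0000)
after link 2: o_2 = (3.7321, 2.4641, 1.0000)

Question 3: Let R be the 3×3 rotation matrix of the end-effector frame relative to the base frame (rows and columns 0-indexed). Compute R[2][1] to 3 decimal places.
-1.000

End-effector y-axis (col 1 of R) = (0.0000,0.0000,-1.0000)
R[2][1] = -1.0000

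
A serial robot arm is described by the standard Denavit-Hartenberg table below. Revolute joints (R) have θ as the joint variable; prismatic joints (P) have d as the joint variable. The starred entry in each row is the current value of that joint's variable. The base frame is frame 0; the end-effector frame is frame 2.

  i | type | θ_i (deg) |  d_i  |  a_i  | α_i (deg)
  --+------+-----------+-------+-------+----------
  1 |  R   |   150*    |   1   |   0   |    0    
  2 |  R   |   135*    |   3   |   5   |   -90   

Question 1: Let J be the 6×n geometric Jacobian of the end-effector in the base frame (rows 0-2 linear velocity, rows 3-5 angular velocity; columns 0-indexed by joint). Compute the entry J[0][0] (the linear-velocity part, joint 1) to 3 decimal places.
axis z_0 = ẑ; lever o_n−o_0 = (1.2941,-4.8296,4.0000)
cross product → J_v[:, 0] = (4.8296,1.2941,-0.0000)
J_ω[:, 0] = z_0
entry J[0][0] = 4.8296

4.830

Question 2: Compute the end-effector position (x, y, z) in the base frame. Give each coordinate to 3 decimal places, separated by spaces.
1.294 -4.830 4.000

after link 1: o_1 = (0.0000, 0.0000, 1.0000)
after link 2: o_2 = (1.2941, -4.8296, 4.0000)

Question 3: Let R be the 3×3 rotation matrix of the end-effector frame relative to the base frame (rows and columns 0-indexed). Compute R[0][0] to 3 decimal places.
0.259

End-effector x-axis (col 0 of R) = (0.2588,-0.9659,0.0000)
R[0][0] = 0.2588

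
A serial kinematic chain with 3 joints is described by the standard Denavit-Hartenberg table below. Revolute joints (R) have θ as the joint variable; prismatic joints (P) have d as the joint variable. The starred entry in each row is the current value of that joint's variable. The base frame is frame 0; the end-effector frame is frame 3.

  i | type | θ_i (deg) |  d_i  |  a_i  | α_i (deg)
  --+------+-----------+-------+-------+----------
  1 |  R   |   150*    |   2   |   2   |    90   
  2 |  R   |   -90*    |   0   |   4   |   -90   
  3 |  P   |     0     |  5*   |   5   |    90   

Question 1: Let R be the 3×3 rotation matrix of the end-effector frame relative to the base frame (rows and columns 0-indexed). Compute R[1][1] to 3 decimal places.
End-effector y-axis (col 1 of R) = (-0.8660,0.5000,0.0000)
R[1][1] = 0.5000

0.500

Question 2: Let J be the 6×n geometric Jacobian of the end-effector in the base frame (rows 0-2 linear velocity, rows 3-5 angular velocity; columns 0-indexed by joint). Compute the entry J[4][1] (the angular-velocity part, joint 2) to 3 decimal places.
0.866

axis z_1 = (0.5000,0.8660,0.0000); lever o_n−o_1 = (-4.3301,2.5000,-9.0000)
cross product → J_v[:, 1] = (-7.7942,4.5000,5.0000)
J_ω[:, 1] = z_1
entry J[4][1] = 0.8660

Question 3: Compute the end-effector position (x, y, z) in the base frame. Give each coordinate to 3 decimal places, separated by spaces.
after link 1: o_1 = (-1.7321, 1.0000, 2.0000)
after link 2: o_2 = (-1.7321, 1.0000, -2.0000)
after link 3: o_3 = (-6.0622, 3.5000, -7.0000)

-6.062 3.500 -7.000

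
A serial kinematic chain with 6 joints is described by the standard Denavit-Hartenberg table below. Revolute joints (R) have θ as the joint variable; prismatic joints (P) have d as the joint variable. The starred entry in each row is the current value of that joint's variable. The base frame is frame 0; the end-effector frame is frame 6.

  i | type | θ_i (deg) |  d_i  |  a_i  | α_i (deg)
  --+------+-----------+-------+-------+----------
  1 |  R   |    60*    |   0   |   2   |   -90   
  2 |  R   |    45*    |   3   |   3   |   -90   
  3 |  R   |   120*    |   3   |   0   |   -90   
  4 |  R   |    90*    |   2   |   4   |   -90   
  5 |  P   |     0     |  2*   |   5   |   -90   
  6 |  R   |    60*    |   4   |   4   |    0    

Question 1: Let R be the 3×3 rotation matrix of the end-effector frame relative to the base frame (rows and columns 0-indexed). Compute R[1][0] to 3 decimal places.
-0.334

End-effector x-axis (col 0 of R) = (0.6732,-0.3340,0.6597)
R[1][0] = -0.3340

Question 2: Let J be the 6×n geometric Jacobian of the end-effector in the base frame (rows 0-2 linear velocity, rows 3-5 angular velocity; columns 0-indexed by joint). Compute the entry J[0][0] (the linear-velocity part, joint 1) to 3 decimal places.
axis z_0 = ẑ; lever o_n−o_0 = (4.6087,9.4465,2.8284)
cross product → J_v[:, 0] = (-9.4465,4.6087,0.0000)
J_ω[:, 0] = z_0
entry J[0][0] = -9.4465

-9.447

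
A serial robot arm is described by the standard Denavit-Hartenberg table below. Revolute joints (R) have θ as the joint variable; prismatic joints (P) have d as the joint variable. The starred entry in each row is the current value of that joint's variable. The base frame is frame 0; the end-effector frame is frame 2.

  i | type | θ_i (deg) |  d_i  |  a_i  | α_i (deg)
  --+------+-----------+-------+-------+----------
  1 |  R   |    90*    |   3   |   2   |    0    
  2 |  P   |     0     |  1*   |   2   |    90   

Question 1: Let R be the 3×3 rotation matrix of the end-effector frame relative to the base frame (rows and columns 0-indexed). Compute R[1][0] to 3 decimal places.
1.000

End-effector x-axis (col 0 of R) = (0.0000,1.0000,0.0000)
R[1][0] = 1.0000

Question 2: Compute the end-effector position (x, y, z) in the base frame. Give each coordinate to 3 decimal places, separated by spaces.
0.000 4.000 4.000

after link 1: o_1 = (0.0000, 2.0000, 3.0000)
after link 2: o_2 = (0.0000, 4.0000, 4.0000)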